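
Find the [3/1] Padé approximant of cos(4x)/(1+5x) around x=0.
(32*x**3/15 - 440*x**2/51 + 32*x/255 + 1)/(1307*x/255 + 1)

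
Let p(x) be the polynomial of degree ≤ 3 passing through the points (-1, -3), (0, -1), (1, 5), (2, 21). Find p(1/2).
9/8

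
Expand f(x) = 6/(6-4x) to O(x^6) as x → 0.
1 + 2*x/3 + 4*x**2/9 + 8*x**3/27 + 16*x**4/81 + 32*x**5/243 + O(x**6)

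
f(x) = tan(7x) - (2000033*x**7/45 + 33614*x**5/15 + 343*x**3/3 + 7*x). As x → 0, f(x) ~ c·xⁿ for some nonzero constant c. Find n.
9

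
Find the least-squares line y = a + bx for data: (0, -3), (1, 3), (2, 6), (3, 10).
a = -23/10, b = 21/5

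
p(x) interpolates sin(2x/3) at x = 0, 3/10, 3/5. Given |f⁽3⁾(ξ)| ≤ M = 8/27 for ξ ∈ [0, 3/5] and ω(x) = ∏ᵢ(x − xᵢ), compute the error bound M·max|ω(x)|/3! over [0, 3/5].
sqrt(3)/3375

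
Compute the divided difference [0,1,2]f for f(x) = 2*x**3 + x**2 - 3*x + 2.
7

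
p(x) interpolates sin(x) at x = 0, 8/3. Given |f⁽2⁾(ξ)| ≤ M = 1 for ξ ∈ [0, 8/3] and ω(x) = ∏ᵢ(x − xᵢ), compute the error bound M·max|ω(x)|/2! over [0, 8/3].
8/9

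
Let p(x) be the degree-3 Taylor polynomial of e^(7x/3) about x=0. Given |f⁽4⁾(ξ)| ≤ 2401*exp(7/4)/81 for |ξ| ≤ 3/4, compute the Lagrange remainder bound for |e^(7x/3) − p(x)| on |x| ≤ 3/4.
2401*exp(7/4)/6144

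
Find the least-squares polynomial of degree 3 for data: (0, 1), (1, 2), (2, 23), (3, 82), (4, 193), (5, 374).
65/63 + (-778/189)x + (20/9)x² + (73/27)x³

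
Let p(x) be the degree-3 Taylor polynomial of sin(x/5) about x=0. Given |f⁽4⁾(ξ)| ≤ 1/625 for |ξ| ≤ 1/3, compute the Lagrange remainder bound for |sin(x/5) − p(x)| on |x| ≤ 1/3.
1/1215000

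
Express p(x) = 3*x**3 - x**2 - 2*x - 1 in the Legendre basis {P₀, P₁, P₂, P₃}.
(-4/3)P₀ + (-1/5)P₁ + (-2/3)P₂ + (6/5)P₃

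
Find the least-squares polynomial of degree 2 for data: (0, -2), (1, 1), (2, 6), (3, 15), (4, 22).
-16/7 + (97/35)x + (6/7)x²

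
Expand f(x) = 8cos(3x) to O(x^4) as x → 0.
8 - 36*x**2 + O(x**4)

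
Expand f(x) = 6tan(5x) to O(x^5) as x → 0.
30*x + 250*x**3 + O(x**5)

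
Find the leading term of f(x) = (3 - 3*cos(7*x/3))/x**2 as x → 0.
49/6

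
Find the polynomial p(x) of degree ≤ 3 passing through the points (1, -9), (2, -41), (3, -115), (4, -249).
-3*x**3 - 3*x**2 - 2*x - 1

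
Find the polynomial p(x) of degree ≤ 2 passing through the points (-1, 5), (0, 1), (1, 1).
2*x**2 - 2*x + 1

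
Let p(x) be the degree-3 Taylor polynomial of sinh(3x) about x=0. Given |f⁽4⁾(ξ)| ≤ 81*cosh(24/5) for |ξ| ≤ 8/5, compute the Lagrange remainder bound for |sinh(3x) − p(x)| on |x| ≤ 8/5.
13824*cosh(24/5)/625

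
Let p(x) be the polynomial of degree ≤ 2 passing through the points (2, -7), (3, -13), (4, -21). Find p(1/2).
-7/4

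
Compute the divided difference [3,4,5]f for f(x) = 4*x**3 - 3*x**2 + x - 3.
45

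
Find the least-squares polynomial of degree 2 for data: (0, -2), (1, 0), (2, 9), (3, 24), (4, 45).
-74/35 + (-27/35)x + (22/7)x²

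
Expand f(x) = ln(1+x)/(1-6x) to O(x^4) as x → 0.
x + 11*x**2/2 + 100*x**3/3 + O(x**4)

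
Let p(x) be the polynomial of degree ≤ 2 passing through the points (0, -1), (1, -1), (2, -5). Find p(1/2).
-1/2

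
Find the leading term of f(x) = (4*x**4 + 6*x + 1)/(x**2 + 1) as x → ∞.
4*x**2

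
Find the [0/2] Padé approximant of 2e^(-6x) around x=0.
2/(18*x**2 + 6*x + 1)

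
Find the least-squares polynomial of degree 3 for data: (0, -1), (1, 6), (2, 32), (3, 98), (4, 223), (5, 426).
-58/63 + (620/189)x + (8/63)x² + (88/27)x³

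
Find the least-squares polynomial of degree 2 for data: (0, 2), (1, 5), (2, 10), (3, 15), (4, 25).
11/5 + (8/5)x + x²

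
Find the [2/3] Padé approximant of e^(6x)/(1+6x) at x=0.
(117*x**2/35 + 108*x/35 + 1)/(576*x**3/35 - 513*x**2/35 + 108*x/35 + 1)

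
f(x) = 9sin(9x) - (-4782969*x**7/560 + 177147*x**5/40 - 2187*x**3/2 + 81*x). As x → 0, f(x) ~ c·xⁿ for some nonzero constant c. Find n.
9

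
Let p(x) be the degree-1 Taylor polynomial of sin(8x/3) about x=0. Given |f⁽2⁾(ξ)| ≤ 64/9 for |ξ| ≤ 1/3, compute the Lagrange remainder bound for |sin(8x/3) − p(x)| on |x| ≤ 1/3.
32/81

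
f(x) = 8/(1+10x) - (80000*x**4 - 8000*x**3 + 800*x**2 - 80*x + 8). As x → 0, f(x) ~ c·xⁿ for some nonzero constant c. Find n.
5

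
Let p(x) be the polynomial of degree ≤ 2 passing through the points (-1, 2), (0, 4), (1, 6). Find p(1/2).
5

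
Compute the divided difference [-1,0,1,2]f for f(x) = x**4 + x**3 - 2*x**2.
3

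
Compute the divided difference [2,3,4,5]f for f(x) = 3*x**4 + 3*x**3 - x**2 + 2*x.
45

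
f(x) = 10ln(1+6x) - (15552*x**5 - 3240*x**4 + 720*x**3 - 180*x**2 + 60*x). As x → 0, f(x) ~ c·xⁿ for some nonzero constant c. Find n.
6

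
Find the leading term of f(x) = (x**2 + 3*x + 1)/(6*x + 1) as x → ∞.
x/6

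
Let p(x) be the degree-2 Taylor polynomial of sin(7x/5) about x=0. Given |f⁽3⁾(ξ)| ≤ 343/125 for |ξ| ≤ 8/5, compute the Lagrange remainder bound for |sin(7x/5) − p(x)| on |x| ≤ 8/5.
87808/46875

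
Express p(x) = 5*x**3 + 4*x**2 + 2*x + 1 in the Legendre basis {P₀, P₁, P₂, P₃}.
(7/3)P₀ + (5)P₁ + (8/3)P₂ + (2)P₃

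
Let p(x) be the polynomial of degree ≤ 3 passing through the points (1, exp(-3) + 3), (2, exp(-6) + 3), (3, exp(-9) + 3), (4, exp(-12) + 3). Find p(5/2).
(-exp(9) - 1 + 9*exp(3) + 9*exp(6) + 48*exp(12))*exp(-12)/16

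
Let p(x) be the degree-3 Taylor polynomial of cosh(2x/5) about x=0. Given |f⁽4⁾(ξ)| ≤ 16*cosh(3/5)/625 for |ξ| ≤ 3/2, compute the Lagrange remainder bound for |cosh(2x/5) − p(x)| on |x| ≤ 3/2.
27*cosh(3/5)/5000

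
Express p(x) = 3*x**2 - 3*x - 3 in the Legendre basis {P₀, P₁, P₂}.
(-2)P₀ + (-3)P₁ + (2)P₂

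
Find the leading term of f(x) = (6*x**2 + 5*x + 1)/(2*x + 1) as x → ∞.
3*x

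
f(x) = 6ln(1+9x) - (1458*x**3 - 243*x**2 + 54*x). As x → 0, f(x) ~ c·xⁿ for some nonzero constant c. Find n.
4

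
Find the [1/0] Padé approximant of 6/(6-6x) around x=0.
x + 1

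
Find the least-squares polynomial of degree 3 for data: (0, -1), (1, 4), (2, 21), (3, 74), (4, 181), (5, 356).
-40/63 + (109/54)x + (-100/63)x² + (167/54)x³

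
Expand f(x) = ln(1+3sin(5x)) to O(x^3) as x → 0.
15*x - 225*x**2/2 + O(x**3)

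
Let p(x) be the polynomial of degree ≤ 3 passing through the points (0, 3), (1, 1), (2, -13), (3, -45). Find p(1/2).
25/8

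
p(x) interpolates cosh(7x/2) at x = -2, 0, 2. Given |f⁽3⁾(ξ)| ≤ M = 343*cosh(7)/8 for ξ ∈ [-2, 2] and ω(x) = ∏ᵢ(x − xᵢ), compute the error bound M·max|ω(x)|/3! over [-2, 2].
343*sqrt(3)*cosh(7)/27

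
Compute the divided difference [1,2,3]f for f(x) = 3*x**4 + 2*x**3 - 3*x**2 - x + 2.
84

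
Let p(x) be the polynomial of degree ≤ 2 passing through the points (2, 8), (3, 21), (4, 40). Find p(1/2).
-1/4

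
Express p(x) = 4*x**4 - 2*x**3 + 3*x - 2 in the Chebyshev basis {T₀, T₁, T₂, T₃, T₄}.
(-1/2)T₀ + (3/2)T₁ + (2)T₂ + (-1/2)T₃ + (1/2)T₄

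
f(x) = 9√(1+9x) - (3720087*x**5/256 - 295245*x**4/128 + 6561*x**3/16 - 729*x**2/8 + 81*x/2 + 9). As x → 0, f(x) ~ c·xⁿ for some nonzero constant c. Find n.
6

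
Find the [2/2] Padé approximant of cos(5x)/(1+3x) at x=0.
(-425*x**2/84 - 25*x/14 + 1)/(25*x**2/12 + 17*x/14 + 1)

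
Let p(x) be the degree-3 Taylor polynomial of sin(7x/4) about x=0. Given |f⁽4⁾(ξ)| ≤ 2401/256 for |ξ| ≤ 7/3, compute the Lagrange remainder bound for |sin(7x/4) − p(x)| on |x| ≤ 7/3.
5764801/497664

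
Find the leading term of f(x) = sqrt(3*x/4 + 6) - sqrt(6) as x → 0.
sqrt(6)*x/16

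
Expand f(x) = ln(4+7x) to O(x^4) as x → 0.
log(4) + 7*x/4 - 49*x**2/32 + 343*x**3/192 + O(x**4)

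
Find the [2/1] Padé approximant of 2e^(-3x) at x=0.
(3*x**2 - 4*x + 2)/(x + 1)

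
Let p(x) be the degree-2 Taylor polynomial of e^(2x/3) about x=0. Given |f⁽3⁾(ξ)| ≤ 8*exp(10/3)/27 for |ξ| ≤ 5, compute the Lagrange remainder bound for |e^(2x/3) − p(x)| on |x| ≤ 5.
500*exp(10/3)/81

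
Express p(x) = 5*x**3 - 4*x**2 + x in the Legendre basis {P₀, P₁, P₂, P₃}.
(-4/3)P₀ + (4)P₁ + (-8/3)P₂ + (2)P₃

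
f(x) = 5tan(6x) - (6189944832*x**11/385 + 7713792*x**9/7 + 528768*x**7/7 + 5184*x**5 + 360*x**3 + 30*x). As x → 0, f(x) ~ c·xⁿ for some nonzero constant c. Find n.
13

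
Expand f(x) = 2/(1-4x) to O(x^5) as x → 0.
2 + 8*x + 32*x**2 + 128*x**3 + 512*x**4 + O(x**5)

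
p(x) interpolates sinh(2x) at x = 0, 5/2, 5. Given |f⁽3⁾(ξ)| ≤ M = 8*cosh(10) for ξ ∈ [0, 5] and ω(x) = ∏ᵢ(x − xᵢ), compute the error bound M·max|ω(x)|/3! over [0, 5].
125*sqrt(3)*cosh(10)/27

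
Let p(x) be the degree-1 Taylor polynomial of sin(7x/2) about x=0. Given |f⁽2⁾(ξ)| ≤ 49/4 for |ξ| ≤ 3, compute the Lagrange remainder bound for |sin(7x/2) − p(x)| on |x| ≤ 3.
441/8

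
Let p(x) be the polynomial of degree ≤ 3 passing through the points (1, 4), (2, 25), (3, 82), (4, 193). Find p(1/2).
11/8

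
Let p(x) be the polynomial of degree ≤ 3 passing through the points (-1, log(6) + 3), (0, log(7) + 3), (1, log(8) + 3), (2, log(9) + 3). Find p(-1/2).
log(2**(3/8)*3**(7/16)*7**(15/16)/2) + 3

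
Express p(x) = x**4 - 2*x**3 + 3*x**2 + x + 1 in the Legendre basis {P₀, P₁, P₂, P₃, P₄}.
(11/5)P₀ + (-1/5)P₁ + (18/7)P₂ + (-4/5)P₃ + (8/35)P₄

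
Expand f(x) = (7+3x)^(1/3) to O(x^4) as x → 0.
7**(1/3) + 7**(1/3)*x/7 - 7**(1/3)*x**2/49 + 5*7**(1/3)*x**3/1029 + O(x**4)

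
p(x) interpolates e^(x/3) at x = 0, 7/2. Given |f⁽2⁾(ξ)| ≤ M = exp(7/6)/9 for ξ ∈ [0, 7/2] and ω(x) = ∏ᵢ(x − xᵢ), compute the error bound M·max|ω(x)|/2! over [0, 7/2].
49*exp(7/6)/288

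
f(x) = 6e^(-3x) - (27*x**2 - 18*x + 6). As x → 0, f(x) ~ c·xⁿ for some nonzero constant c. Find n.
3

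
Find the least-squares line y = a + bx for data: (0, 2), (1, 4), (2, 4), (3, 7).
a = 2, b = 3/2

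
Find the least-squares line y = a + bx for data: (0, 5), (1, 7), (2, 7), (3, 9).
a = 26/5, b = 6/5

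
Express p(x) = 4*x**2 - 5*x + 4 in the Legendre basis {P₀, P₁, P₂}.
(16/3)P₀ + (-5)P₁ + (8/3)P₂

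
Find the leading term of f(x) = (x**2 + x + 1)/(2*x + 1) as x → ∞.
x/2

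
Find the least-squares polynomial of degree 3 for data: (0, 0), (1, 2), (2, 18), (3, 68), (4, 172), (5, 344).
4/21 + (-20/63)x + (-61/42)x² + (55/18)x³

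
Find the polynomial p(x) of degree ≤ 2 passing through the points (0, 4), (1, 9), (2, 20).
3*x**2 + 2*x + 4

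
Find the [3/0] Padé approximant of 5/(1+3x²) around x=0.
5 - 15*x**2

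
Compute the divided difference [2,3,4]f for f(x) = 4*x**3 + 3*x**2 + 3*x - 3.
39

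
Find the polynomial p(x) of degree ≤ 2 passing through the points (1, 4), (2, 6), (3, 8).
2*x + 2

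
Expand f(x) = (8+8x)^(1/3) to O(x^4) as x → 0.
2 + 2*x/3 - 2*x**2/9 + 10*x**3/81 + O(x**4)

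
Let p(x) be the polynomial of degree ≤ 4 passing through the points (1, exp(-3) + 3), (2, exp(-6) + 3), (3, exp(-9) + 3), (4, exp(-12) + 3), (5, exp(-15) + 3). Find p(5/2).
(-5*exp(12) - 20*exp(3) + 3 + 90*exp(6) + 60*exp(9) + 384*exp(15))*exp(-15)/128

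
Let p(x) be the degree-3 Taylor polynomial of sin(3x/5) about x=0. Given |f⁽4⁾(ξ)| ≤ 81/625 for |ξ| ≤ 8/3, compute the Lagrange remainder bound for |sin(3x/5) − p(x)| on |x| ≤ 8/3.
512/1875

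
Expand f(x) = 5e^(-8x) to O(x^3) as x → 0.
5 - 40*x + 160*x**2 + O(x**3)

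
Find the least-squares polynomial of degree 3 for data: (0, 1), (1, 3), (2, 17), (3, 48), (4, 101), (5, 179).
67/63 + (-566/189)x + (253/63)x² + (20/27)x³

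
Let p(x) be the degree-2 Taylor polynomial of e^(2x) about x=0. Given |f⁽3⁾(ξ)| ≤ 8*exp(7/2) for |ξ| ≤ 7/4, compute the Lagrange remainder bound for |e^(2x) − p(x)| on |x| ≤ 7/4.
343*exp(7/2)/48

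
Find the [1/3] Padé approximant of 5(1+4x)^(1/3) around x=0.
(50*x/3 + 5)/(64*x**3/81 - 8*x**2/9 + 2*x + 1)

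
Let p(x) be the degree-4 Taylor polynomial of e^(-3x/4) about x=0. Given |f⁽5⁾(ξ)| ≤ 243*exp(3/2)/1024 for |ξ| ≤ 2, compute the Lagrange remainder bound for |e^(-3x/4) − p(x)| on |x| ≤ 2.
81*exp(3/2)/1280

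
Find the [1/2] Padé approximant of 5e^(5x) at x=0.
(25*x/3 + 5)/(25*x**2/6 - 10*x/3 + 1)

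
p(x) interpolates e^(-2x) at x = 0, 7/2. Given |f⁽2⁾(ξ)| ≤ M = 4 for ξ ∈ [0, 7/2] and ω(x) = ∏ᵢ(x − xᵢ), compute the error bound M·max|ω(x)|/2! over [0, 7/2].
49/8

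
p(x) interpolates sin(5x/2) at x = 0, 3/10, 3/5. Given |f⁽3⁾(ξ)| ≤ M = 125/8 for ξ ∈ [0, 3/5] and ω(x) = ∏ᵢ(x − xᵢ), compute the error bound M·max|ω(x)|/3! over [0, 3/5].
sqrt(3)/64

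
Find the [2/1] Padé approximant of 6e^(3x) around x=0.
(9*x**2 + 12*x + 6)/(1 - x)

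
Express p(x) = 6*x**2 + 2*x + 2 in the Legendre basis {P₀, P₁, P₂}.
(4)P₀ + (2)P₁ + (4)P₂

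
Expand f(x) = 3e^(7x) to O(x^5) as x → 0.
3 + 21*x + 147*x**2/2 + 343*x**3/2 + 2401*x**4/8 + O(x**5)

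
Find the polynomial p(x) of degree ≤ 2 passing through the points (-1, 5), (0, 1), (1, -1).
x**2 - 3*x + 1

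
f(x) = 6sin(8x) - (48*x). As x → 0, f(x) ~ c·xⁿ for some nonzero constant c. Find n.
3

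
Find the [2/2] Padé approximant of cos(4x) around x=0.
(1 - 20*x**2/3)/(4*x**2/3 + 1)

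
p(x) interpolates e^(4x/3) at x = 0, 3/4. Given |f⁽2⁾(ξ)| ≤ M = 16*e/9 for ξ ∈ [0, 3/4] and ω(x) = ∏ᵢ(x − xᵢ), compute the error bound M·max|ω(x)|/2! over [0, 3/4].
e/8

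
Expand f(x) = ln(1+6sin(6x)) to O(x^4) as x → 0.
36*x - 648*x**2 + 15336*x**3 + O(x**4)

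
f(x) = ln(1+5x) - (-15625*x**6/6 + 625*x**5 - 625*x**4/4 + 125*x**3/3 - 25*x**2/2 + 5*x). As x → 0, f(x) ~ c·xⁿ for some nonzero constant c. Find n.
7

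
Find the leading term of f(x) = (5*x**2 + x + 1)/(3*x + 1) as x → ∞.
5*x/3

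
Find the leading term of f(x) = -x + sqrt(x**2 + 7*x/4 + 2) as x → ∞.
7/8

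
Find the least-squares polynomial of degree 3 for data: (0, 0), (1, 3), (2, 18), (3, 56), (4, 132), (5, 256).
(61/42)x + (-13/28)x² + (25/12)x³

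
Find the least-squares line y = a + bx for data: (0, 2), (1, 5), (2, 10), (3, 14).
a = 8/5, b = 41/10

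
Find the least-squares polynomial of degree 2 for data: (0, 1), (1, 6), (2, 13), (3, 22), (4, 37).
47/35 + (88/35)x + (11/7)x²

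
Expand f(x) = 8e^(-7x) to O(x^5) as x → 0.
8 - 56*x + 196*x**2 - 1372*x**3/3 + 2401*x**4/3 + O(x**5)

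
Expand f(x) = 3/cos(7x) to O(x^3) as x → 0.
3 + 147*x**2/2 + O(x**3)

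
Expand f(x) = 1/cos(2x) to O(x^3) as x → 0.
1 + 2*x**2 + O(x**3)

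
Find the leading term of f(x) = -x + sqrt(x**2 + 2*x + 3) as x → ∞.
1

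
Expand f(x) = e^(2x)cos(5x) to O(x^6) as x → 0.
1 + 2*x - 21*x**2/2 - 71*x**3/3 + 41*x**4/24 + 2141*x**5/60 + O(x**6)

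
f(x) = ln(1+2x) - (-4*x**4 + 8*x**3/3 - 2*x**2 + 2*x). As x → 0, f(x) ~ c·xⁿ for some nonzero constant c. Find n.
5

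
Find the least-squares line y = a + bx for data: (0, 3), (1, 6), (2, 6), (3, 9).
a = 33/10, b = 9/5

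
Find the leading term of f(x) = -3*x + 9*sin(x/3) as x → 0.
-x**3/18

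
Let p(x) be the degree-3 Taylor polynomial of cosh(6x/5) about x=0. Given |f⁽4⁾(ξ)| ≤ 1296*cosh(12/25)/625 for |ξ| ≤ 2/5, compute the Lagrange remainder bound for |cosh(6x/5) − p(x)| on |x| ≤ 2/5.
864*cosh(12/25)/390625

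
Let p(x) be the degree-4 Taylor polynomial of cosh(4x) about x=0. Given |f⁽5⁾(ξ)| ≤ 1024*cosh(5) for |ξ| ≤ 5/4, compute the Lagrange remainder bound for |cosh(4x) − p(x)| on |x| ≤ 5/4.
625*cosh(5)/24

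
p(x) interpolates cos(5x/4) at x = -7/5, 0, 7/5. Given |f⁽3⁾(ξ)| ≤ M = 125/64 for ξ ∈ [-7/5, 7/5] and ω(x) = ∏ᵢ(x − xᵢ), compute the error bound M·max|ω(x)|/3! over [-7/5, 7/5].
343*sqrt(3)/1728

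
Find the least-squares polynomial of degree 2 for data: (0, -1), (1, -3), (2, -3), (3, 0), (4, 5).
-34/35 + (-47/14)x + (17/14)x²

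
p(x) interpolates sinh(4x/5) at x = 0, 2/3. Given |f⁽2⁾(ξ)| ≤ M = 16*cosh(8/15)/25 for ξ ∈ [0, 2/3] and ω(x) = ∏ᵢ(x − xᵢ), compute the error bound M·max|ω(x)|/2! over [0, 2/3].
8*cosh(8/15)/225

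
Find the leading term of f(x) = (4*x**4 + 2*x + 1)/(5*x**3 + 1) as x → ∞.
4*x/5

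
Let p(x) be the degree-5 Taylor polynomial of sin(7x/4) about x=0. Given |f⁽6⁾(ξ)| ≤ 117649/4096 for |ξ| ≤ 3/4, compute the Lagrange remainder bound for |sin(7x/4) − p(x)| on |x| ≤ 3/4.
9529569/1342177280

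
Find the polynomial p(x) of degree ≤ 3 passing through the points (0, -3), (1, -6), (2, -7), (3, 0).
x**3 - 2*x**2 - 2*x - 3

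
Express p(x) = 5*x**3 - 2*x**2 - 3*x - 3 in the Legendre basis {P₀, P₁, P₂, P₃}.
(-11/3)P₀ + (-4/3)P₂ + (2)P₃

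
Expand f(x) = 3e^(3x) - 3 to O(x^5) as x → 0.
9*x + 27*x**2/2 + 27*x**3/2 + 81*x**4/8 + O(x**5)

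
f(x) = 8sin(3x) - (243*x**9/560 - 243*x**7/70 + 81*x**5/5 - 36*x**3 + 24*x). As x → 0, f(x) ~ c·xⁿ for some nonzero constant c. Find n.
11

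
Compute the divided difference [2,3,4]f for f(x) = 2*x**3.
18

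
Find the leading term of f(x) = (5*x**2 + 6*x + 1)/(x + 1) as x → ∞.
5*x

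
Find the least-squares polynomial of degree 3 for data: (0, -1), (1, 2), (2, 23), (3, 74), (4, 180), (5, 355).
-7/6 + (577/252)x + (-125/84)x² + (55/18)x³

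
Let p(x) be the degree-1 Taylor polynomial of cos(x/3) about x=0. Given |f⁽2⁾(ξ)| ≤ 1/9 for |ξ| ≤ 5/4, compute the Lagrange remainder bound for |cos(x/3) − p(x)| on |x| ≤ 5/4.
25/288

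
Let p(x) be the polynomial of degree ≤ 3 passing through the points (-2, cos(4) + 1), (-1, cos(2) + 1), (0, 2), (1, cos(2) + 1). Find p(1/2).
cos(4)/16 + 31/16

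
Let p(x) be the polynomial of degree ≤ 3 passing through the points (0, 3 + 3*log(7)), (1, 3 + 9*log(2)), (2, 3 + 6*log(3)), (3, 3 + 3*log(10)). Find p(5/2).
3 + log(243*2**(1/8)*3**(5/8)*5**(15/16)*7**(3/16)/4)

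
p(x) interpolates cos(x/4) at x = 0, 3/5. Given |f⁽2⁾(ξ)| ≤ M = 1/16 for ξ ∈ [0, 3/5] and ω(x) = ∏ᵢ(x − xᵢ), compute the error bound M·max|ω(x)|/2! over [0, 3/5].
9/3200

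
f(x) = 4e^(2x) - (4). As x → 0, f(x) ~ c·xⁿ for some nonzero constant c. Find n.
1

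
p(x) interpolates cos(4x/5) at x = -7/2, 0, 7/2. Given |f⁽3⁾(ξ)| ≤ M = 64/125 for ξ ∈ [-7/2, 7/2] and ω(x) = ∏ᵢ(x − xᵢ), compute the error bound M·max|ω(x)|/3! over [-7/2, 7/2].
2744*sqrt(3)/3375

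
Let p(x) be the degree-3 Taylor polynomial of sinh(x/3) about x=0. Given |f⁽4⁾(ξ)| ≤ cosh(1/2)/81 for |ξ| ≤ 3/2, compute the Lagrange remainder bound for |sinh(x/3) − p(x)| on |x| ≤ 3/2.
cosh(1/2)/384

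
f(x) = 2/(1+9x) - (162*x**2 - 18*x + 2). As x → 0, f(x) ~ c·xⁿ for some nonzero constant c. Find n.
3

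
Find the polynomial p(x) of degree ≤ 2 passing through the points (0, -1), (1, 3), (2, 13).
3*x**2 + x - 1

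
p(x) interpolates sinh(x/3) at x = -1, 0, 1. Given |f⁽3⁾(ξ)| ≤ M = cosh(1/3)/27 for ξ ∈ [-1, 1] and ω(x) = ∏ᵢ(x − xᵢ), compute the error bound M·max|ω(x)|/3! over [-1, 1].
sqrt(3)*cosh(1/3)/729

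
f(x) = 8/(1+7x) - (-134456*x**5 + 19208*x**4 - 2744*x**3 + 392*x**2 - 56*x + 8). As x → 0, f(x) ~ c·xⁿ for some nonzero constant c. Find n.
6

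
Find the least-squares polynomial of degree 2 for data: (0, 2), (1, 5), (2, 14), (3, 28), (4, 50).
15/7 + (-27/70)x + (43/14)x²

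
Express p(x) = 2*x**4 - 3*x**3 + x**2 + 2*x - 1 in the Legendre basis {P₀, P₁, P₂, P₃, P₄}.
(-4/15)P₀ + (1/5)P₁ + (38/21)P₂ + (-6/5)P₃ + (16/35)P₄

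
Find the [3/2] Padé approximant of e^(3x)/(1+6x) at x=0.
(3177*x**3/2620 + 6021*x**2/2620 + 297*x/131 + 1)/(-11529*x**2/2620 + 690*x/131 + 1)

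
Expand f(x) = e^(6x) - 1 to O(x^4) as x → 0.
6*x + 18*x**2 + 36*x**3 + O(x**4)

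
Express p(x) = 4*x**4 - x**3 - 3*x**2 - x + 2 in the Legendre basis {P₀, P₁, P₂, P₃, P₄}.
(9/5)P₀ + (-8/5)P₁ + (2/7)P₂ + (-2/5)P₃ + (32/35)P₄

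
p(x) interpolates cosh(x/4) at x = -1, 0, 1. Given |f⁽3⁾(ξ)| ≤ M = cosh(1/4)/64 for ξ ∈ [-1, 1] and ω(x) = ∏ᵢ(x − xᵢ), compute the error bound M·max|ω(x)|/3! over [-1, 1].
sqrt(3)*cosh(1/4)/1728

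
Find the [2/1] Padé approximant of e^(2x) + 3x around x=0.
(-4*x**2/3 + 13*x/3 + 1)/(1 - 2*x/3)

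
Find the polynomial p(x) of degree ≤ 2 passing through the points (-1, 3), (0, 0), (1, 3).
3*x**2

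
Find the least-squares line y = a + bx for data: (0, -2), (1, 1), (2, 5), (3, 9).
a = -23/10, b = 37/10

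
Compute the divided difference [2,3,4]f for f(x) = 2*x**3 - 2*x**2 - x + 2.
16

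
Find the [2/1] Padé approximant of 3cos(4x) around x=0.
3 - 24*x**2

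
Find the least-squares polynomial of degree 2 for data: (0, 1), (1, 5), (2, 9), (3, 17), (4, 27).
9/7 + (64/35)x + (8/7)x²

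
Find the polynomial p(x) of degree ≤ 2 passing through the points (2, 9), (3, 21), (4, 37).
2*x**2 + 2*x - 3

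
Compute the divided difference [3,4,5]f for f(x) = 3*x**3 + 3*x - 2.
36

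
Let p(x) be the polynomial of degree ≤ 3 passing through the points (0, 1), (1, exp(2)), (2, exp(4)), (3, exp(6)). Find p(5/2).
-5*exp(2)/16 + 1/16 + 15*exp(4)/16 + 5*exp(6)/16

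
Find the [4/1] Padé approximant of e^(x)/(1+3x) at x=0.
(7429*x**4/167160 + 3463*x**3/20895 + 6969*x**2/13930 + 6964*x/6965 + 1)/(20894*x/6965 + 1)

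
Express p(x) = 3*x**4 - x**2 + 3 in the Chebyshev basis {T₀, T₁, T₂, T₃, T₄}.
(29/8)T₀ + T₂ + (3/8)T₄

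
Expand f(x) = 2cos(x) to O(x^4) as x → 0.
2 - x**2 + O(x**4)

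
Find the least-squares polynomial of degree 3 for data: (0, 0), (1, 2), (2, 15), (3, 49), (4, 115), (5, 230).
-29/126 + (1835/756)x + (-29/18)x² + (223/108)x³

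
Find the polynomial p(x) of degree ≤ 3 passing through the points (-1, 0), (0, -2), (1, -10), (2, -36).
-2*x**3 - 3*x**2 - 3*x - 2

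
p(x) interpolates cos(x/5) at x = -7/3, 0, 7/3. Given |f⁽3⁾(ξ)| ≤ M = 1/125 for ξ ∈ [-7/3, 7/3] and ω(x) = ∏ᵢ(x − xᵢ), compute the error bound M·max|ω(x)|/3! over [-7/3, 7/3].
343*sqrt(3)/91125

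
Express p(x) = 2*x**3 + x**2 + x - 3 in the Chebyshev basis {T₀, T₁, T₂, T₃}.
(-5/2)T₀ + (5/2)T₁ + (1/2)T₂ + (1/2)T₃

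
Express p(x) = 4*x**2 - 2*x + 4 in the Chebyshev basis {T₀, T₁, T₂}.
(6)T₀ + (-2)T₁ + (2)T₂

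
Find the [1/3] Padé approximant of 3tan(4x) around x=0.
12*x/(1 - 16*x**2/3)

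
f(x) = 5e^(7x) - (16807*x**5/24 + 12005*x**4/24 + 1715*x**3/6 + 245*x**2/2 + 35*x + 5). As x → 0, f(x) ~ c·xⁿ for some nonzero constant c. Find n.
6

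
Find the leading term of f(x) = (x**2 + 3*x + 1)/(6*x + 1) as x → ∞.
x/6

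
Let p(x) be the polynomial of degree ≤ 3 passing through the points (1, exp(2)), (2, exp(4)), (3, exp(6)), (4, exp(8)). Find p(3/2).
(-5*exp(4) + 5 + 15*exp(2) + exp(6))*exp(2)/16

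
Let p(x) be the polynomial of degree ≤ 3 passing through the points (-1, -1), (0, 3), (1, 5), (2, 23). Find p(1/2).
25/8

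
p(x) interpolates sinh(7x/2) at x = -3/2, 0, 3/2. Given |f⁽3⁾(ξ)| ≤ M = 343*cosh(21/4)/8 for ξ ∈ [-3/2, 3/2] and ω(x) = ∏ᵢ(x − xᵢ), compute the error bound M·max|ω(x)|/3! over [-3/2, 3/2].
343*sqrt(3)*cosh(21/4)/64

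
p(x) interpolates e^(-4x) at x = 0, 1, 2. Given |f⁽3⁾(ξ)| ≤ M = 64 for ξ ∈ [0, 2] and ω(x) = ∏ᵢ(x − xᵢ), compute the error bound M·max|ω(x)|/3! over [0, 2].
64*sqrt(3)/27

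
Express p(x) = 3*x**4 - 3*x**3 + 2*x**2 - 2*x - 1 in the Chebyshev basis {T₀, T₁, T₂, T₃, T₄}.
(9/8)T₀ + (-17/4)T₁ + (5/2)T₂ + (-3/4)T₃ + (3/8)T₄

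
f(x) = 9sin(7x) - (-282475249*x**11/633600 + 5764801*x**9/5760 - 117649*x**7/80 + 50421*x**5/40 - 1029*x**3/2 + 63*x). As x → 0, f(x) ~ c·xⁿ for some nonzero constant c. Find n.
13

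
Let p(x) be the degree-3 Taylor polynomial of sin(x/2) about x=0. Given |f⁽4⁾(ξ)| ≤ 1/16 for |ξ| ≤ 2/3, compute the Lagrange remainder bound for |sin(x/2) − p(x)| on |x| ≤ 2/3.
1/1944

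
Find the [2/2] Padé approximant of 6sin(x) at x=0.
6*x/(x**2/6 + 1)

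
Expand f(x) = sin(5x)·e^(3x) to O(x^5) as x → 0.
5*x + 15*x**2 + 5*x**3/3 - 40*x**4 + O(x**5)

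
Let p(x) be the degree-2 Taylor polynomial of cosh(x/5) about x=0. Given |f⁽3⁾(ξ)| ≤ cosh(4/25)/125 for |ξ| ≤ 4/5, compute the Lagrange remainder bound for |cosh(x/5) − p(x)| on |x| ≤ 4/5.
32*cosh(4/25)/46875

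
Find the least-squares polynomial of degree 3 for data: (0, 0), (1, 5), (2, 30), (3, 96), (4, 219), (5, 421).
1/126 + (101/108)x + (97/126)x² + (343/108)x³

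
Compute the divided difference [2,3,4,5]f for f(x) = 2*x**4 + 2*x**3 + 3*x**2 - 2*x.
30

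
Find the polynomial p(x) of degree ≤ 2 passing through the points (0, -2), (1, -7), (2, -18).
-3*x**2 - 2*x - 2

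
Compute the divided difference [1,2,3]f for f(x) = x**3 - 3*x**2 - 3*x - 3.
3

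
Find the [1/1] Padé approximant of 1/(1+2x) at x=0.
1/(2*x + 1)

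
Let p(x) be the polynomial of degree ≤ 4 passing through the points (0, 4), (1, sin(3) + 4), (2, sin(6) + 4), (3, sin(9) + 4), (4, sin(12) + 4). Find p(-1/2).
189*sin(6)/64 - 45*sin(9)/32 - 105*sin(3)/32 + 35*sin(12)/128 + 4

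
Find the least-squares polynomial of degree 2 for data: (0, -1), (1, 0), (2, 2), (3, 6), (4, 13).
-4/5 + (-3/5)x + x²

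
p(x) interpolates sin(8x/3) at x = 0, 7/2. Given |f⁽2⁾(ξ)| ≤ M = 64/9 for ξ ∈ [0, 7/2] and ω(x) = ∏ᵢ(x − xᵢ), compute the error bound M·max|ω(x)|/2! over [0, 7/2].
98/9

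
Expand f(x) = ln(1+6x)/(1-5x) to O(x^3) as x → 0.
6*x + 12*x**2 + O(x**3)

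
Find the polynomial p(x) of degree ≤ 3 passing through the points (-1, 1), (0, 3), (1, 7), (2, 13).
x**2 + 3*x + 3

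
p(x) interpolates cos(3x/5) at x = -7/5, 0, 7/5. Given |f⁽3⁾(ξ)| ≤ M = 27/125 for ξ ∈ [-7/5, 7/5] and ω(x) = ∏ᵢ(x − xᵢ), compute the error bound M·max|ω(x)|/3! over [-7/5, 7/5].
343*sqrt(3)/15625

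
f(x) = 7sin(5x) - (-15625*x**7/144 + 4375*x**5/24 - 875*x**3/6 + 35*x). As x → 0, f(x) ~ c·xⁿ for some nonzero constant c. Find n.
9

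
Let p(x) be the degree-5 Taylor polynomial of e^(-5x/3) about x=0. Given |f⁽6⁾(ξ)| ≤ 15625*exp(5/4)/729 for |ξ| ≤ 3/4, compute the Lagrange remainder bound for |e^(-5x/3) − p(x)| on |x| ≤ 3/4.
3125*exp(5/4)/589824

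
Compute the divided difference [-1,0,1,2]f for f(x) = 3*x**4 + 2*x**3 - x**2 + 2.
8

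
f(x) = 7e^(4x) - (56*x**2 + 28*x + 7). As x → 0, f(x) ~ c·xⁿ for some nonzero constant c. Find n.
3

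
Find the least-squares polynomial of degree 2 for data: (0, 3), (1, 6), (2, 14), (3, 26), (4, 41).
14/5 + (8/5)x + (2)x²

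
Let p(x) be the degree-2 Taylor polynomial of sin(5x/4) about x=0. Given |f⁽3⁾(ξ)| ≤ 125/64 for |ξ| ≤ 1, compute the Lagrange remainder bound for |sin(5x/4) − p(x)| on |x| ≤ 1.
125/384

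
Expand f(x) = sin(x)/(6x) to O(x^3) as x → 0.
1/6 - x**2/36 + O(x**3)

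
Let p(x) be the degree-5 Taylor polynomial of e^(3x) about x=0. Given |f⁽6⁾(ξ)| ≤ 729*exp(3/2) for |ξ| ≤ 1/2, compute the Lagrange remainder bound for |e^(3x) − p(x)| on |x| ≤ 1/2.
81*exp(3/2)/5120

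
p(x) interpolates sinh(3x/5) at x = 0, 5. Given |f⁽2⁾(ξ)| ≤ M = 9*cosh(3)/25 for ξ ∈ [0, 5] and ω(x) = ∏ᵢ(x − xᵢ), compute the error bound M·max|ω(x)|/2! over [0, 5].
9*cosh(3)/8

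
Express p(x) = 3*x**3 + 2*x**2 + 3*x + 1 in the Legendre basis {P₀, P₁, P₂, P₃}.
(5/3)P₀ + (24/5)P₁ + (4/3)P₂ + (6/5)P₃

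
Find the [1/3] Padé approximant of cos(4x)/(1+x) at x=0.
(1 - 20*x/3)/(-136*x**3/3 + 4*x**2/3 - 17*x/3 + 1)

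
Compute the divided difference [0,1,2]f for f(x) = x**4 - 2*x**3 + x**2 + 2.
2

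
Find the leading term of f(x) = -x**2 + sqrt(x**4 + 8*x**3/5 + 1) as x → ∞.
4*x/5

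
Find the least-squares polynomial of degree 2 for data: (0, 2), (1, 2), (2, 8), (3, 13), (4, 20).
51/35 + (69/70)x + (13/14)x²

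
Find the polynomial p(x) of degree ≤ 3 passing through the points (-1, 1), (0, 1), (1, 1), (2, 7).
x**3 - x + 1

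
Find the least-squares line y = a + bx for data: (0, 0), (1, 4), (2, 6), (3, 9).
a = 2/5, b = 29/10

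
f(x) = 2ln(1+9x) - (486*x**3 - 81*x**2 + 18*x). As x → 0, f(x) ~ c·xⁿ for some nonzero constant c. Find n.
4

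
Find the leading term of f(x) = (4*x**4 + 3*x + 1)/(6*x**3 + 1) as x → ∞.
2*x/3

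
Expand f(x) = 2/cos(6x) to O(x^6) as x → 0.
2 + 36*x**2 + 540*x**4 + O(x**6)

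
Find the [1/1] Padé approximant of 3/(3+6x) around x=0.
1/(2*x + 1)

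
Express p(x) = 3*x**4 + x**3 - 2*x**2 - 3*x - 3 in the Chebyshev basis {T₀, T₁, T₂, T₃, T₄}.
(-23/8)T₀ + (-9/4)T₁ + (1/2)T₂ + (1/4)T₃ + (3/8)T₄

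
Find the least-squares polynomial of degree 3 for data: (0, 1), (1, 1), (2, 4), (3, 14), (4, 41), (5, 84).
10/9 + (-55/378)x + (-263/252)x² + (95/108)x³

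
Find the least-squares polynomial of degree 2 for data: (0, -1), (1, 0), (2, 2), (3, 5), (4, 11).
-29/35 + (-17/70)x + (11/14)x²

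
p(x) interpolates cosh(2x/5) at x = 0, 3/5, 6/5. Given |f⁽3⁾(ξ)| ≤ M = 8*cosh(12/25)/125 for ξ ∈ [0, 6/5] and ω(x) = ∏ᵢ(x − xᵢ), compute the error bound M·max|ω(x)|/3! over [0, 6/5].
8*sqrt(3)*cosh(12/25)/15625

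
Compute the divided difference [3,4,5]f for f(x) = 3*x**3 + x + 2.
36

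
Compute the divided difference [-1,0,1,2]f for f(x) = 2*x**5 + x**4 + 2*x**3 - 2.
14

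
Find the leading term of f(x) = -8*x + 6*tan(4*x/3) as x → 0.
128*x**3/27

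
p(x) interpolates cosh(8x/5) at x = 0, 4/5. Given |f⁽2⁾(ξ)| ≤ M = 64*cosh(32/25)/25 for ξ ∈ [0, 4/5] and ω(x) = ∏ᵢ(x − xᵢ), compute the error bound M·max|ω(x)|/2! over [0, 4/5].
128*cosh(32/25)/625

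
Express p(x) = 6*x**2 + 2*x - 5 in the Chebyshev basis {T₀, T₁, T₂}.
(-2)T₀ + (2)T₁ + (3)T₂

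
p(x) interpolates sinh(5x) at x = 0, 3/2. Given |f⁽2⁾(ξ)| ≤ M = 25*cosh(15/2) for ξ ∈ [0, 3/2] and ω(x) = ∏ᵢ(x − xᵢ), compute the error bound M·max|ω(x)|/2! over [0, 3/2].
225*cosh(15/2)/32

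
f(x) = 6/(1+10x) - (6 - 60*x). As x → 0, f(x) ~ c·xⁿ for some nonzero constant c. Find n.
2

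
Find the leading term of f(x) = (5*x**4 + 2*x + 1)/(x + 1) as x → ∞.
5*x**3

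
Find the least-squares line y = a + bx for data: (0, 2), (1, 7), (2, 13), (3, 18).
a = 19/10, b = 27/5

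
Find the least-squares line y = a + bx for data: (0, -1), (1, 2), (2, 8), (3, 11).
a = -13/10, b = 21/5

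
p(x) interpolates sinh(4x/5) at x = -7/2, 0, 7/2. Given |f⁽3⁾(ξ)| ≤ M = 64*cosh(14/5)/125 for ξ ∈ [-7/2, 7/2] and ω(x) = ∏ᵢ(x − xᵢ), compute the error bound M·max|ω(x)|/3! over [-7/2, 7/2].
2744*sqrt(3)*cosh(14/5)/3375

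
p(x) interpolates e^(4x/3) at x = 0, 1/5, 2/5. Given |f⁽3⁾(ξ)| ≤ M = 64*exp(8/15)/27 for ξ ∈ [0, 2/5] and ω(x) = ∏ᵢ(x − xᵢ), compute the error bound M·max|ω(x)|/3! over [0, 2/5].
64*sqrt(3)*exp(8/15)/91125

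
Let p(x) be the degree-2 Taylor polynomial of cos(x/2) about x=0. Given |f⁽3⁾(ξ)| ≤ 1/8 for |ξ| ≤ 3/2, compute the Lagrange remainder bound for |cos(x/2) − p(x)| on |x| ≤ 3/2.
9/128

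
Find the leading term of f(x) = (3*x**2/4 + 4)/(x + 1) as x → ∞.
3*x/4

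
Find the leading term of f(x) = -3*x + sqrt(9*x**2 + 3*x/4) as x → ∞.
1/8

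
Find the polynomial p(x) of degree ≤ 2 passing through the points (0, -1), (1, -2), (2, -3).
-x - 1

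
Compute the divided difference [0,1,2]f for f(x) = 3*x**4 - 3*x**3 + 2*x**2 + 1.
14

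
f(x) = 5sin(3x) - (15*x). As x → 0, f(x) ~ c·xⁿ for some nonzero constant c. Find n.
3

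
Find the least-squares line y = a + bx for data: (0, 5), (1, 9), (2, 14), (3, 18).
a = 49/10, b = 22/5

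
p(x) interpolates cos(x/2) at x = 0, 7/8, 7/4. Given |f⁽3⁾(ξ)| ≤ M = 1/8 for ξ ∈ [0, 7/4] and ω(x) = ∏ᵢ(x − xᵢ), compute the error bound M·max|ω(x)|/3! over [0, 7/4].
343*sqrt(3)/110592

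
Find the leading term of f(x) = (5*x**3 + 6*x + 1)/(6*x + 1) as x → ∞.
5*x**2/6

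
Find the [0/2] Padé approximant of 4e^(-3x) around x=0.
4/(9*x**2/2 + 3*x + 1)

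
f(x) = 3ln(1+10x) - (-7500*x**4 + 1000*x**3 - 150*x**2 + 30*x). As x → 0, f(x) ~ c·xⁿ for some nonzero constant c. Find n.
5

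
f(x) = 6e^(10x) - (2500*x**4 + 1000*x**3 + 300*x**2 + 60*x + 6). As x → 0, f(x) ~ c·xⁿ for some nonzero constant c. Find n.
5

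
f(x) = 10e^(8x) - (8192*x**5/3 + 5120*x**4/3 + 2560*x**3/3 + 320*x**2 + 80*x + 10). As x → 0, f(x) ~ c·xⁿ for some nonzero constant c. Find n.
6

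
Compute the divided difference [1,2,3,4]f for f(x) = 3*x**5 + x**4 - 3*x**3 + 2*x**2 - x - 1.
202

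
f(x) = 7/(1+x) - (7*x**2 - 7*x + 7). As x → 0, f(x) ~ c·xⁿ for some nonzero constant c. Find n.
3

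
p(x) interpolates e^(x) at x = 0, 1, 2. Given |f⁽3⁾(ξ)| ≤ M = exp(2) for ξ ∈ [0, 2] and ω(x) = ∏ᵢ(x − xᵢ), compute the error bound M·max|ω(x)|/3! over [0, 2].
sqrt(3)*exp(2)/27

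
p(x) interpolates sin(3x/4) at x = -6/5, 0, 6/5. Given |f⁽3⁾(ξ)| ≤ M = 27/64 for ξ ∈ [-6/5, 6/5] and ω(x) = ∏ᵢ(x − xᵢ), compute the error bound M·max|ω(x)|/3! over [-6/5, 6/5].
27*sqrt(3)/1000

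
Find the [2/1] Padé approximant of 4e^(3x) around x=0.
(6*x**2 + 8*x + 4)/(1 - x)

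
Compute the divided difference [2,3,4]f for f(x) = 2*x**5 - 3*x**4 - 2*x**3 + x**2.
388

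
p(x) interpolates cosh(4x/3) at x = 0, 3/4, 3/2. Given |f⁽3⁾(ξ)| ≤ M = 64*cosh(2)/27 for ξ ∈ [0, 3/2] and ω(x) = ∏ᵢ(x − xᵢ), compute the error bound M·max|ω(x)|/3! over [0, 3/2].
sqrt(3)*cosh(2)/27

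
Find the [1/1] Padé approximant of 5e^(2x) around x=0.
(5*x + 5)/(1 - x)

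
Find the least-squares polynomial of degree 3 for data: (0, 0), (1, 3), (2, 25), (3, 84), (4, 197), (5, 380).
1/14 + (-121/84)x + (37/28)x² + (17/6)x³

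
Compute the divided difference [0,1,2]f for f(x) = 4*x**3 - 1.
12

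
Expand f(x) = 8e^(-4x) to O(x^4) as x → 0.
8 - 32*x + 64*x**2 - 256*x**3/3 + O(x**4)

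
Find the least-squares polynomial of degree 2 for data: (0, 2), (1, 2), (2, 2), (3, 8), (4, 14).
76/35 + (-15/7)x + (9/7)x²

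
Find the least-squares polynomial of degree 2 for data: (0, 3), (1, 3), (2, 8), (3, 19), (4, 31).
94/35 + (-48/35)x + (15/7)x²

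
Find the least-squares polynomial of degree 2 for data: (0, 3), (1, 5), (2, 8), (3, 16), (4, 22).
20/7 + (83/70)x + (13/14)x²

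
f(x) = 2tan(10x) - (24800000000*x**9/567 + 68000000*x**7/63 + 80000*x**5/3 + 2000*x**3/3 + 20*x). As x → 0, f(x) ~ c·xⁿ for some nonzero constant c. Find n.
11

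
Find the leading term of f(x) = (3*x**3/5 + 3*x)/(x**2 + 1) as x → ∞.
3*x/5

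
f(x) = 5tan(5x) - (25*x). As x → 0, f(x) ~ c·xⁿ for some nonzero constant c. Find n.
3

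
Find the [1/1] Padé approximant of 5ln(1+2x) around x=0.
10*x/(x + 1)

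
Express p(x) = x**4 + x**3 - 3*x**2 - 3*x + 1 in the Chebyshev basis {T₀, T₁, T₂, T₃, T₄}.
(-1/8)T₀ + (-9/4)T₁ - T₂ + (1/4)T₃ + (1/8)T₄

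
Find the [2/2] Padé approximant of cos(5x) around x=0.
(1 - 125*x**2/12)/(25*x**2/12 + 1)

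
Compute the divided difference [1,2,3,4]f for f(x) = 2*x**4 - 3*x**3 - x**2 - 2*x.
17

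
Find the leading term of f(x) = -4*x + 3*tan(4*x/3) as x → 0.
64*x**3/27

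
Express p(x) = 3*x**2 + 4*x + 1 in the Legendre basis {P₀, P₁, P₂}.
(2)P₀ + (4)P₁ + (2)P₂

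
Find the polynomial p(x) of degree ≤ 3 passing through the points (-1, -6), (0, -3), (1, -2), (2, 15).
3*x**3 - x**2 - x - 3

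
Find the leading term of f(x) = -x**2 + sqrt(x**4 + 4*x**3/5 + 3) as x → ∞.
2*x/5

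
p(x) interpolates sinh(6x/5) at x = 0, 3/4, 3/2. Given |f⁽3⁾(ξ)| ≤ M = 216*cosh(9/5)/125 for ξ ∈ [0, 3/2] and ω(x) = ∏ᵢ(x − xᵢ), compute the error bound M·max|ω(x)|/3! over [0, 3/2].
27*sqrt(3)*cosh(9/5)/1000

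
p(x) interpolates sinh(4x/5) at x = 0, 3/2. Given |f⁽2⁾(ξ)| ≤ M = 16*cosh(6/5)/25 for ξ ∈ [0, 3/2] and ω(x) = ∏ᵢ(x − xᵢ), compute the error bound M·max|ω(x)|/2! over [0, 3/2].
9*cosh(6/5)/50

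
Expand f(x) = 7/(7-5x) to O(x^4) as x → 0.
1 + 5*x/7 + 25*x**2/49 + 125*x**3/343 + O(x**4)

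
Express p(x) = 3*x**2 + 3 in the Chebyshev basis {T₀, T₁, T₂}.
(9/2)T₀ + (3/2)T₂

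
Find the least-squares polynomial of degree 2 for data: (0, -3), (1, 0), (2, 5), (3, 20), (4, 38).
-94/35 + (-43/35)x + (20/7)x²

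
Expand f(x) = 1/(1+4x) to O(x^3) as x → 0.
1 - 4*x + 16*x**2 + O(x**3)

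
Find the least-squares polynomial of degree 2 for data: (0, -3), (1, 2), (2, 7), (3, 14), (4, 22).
-20/7 + (137/35)x + (4/7)x²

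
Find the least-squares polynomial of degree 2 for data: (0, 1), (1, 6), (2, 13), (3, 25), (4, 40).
41/35 + (179/70)x + (25/14)x²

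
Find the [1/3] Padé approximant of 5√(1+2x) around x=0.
(35*x/4 + 5)/(x**3/8 - x**2/4 + 3*x/4 + 1)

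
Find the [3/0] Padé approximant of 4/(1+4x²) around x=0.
4 - 16*x**2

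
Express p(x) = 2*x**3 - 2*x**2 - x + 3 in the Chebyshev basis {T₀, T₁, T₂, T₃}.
(2)T₀ + (1/2)T₁ - T₂ + (1/2)T₃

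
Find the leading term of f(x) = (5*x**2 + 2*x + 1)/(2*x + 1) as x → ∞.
5*x/2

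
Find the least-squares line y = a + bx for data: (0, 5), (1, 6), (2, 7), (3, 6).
a = 27/5, b = 2/5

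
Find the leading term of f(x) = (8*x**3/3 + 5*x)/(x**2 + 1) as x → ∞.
8*x/3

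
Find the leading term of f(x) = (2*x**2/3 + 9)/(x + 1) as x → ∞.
2*x/3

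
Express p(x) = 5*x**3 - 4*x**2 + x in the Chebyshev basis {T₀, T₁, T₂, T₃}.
(-2)T₀ + (19/4)T₁ + (-2)T₂ + (5/4)T₃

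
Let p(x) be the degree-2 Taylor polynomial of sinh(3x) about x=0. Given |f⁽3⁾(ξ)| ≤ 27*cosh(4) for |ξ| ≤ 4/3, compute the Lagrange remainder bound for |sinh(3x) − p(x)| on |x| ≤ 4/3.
32*cosh(4)/3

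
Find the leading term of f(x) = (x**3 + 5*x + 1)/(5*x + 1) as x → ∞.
x**2/5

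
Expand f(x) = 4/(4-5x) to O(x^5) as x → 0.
1 + 5*x/4 + 25*x**2/16 + 125*x**3/64 + 625*x**4/256 + O(x**5)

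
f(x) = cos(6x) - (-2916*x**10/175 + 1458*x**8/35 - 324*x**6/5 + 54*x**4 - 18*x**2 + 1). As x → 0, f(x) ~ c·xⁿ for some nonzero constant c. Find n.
12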